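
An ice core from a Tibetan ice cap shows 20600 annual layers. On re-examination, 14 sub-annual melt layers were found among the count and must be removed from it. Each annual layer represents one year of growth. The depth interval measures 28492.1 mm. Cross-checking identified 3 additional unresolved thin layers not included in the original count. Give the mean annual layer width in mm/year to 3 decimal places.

True annual layer count = 20600 − 14 + 3 = 20589.
Extension rate ≈ 28492.1 / 20589 = 1.384 mm/year.

1.384 mm/year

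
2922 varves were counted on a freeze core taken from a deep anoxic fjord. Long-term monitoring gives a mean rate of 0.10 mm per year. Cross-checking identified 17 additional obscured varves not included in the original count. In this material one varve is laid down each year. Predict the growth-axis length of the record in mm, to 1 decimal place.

True varve count = 2922 + 17 = 2939.
Predicted length = 0.10 mm/year × 2939 years = 293.9 mm.

293.9 mm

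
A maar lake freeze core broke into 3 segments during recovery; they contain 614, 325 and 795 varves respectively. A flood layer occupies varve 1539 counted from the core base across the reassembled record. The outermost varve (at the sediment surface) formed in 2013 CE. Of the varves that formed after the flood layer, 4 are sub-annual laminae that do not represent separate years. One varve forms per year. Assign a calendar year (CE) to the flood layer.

1822 CE

Total varves = 614 + 325 + 795 = 1734.
The flood layer sits at varve 1539 from the core base, so 1734 − 1539 = 195 varves formed after it.
195 − 4 false = 191 true varves after the flood layer.
2013 − 191 = 1822 CE.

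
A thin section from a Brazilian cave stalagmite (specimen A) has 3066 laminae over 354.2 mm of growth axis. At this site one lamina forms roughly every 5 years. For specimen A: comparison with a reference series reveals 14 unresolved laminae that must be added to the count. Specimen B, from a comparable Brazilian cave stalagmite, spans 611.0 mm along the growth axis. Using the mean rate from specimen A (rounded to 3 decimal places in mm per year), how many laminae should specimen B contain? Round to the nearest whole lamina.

5313 laminae

Specimen A: true lamina count = 3066 + 14 = 3080.
Specimen A: 3080 laminae at 5 years each span 3080 × 5 = 15400 years.
A: Extension rate ≈ 354.2 / 15400 = 0.023 mm/yr.
B spans 611.0 / 0.023 = 26565.22 years; at 5 years per lamina that is 26565.22 / 5 ≈ 5313 laminae.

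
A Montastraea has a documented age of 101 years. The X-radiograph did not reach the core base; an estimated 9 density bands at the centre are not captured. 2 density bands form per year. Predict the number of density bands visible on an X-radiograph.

193 density bands

Expected density bands: 101 × 2 = 202.
202 − 9 missed = 193 density bands expected in the prepared section.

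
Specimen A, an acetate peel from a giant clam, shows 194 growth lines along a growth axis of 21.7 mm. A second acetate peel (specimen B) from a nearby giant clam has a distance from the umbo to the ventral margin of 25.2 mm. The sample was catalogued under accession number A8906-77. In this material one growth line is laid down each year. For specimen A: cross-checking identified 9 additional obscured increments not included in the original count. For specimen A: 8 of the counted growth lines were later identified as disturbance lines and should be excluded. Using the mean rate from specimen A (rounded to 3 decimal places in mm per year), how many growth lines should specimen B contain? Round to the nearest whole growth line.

Specimen A: after corrections the count is 194 − 8 + 9 = 195 growth lines.
A: Extension rate ≈ 21.7 / 195 = 0.111 mm per year.
For B, 25.2 / 0.111 = 227.03 years ≈ 227 growth lines.

227 growth lines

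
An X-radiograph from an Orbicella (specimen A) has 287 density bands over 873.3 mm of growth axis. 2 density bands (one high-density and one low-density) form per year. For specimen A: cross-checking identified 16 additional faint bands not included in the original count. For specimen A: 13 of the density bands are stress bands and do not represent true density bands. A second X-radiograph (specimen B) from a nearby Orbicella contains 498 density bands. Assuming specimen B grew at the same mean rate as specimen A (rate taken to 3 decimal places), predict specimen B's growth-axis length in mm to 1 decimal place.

Specimen A: adjusted count: 287 − 13 + 16 = 290 density bands.
Specimen A: 290 density bands at 2 per year is 290 / 2 = 145 years.
A: 873.3 mm over 145 years gives 873.3 / 145 ≈ 6.023 mm/yr.
Specimen B: with 2 density bands per year, 498 / 2 = 249 years. For B, 6.023 mm/year × 249 years = 1499.7 mm.

1499.7 mm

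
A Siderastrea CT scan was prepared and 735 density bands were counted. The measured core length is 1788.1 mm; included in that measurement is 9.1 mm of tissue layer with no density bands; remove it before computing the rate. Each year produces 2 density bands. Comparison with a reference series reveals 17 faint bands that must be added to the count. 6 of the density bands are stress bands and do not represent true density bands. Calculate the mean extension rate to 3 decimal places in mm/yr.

After corrections the count is 735 − 6 + 17 = 746 density bands.
Dividing by 2 density bands per year: 746 / 2 = 373 years.
Net length = 1788.1 − 9.1 = 1779.0 mm.
Extension rate ≈ 1779.0 / 373 = 4.769 mm/yr.

4.769 mm/yr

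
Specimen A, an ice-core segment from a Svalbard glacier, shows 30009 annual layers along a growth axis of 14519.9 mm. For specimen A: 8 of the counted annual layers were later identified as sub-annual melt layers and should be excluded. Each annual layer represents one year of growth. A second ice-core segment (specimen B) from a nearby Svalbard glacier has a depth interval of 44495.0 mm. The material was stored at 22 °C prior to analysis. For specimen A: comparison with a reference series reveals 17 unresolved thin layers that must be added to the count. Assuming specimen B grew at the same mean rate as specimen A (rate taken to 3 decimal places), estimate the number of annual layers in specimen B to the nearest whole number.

Specimen A: correcting the raw count gives 30009 − 8 + 17 = 30018 true annual layers.
A: Extension rate ≈ 14519.9 / 30018 = 0.484 mm per year.
B spans 44495.0 / 0.484 = 91931.82 years ≈ 91932 annual layers.

91932 annual layers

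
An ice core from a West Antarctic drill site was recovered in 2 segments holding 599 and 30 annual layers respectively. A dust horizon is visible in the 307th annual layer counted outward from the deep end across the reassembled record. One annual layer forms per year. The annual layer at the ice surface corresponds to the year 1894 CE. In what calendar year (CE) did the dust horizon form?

Total annual layers = 599 + 30 = 629.
Between annual layer 307 and the ice surface there are 629 − 307 = 322 annual layers.
1894 − 322 = 1572 CE.

1572 CE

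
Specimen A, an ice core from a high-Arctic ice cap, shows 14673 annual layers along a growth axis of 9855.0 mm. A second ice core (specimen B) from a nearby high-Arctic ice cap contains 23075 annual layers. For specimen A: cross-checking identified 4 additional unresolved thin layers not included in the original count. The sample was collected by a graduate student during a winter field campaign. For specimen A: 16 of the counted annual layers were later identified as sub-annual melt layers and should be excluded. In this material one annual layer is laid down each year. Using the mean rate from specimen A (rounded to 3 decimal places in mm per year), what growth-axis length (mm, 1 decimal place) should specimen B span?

15506.4 mm

Specimen A: true annual layer count = 14673 − 16 + 4 = 14661.
A: Mean rate = 9855.0 mm / 14661 years ≈ 0.672 mm/yr.
B's length ≈ 0.672 × 23075 = 15506.4 mm.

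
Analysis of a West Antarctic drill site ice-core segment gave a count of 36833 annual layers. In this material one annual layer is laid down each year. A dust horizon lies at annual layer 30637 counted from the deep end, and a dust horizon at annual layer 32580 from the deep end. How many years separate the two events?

1943 yr

32580 − 30637 = 1943 annual layers lie between the two events.
At one annual layer per year, 1943 years elapsed between them.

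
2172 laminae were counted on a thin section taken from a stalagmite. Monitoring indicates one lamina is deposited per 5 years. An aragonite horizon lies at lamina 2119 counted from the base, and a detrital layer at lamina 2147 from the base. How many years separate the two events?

Separation: 2147 − 2119 = 28 laminae.
28 laminae at 5 years each span 28 × 5 = 140 years.

140 years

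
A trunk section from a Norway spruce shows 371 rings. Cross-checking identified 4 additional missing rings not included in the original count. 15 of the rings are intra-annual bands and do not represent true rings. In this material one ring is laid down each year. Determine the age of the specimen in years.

True ring count = 371 − 15 + 4 = 360.
One ring per year makes the duration 360 years.

360 yr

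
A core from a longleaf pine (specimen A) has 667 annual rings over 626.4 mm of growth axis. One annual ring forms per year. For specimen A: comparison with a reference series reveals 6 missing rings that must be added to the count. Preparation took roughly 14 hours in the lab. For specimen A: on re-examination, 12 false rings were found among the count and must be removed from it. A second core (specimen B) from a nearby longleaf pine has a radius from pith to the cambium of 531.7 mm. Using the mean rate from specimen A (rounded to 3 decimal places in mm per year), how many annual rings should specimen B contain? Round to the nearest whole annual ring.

Specimen A: correcting the raw count gives 667 − 12 + 6 = 661 true annual rings.
A: Mean rate = 626.4 mm / 661 years ≈ 0.948 mm/year.
B spans 531.7 / 0.948 = 560.86 years ≈ 561 annual rings.

561 annual rings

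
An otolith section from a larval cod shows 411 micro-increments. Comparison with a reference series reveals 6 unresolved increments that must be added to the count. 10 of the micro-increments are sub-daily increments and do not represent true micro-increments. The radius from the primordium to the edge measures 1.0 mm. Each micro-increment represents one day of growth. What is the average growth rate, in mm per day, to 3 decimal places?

True micro-increment count = 411 − 10 + 6 = 407.
1.0 mm over 407 days gives 1.0 / 407 ≈ 0.002 mm per day.

0.002 mm per day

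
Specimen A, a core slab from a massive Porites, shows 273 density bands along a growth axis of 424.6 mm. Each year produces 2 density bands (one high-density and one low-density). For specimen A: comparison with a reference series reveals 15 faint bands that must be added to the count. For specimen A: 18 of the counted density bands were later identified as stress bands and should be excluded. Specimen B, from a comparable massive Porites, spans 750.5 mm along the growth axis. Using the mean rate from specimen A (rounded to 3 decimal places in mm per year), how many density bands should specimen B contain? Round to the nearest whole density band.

477 density bands

Specimen A: adjusted count: 273 − 18 + 15 = 270 density bands.
Specimen A: with 2 density bands per year, 270 / 2 = 135 years.
A: Extension rate ≈ 424.6 / 135 = 3.145 mm/yr.
For B, 750.5 / 3.145 = 238.63 years; at 2 density bands per year that is 238.63 × 2 ≈ 477 density bands.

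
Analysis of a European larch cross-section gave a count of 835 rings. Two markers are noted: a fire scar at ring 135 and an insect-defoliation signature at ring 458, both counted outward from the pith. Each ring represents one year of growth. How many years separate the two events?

The two markers are separated by 458 − 135 = 323 rings.
At one ring per year, 323 years elapsed between them.

323 years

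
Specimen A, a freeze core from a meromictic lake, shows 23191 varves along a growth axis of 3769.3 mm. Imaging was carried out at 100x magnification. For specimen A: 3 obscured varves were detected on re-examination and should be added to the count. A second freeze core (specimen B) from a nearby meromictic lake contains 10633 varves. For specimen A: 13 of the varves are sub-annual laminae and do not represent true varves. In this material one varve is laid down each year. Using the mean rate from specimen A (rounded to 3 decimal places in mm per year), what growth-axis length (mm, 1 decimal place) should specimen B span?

1733.2 mm

Specimen A: true varve count = 23191 − 13 + 3 = 23181.
A: Mean rate = 3769.3 mm / 23181 years ≈ 0.163 mm/year.
For B, 0.163 mm/year × 10633 years = 1733.2 mm.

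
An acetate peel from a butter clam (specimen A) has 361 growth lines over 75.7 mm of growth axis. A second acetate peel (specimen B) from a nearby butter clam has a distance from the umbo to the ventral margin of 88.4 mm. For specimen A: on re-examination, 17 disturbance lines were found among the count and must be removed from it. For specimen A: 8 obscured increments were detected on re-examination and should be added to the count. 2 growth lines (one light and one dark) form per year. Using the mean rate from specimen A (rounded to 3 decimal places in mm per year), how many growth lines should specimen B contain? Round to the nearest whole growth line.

411 growth lines

Specimen A: true growth line count = 361 − 17 + 8 = 352.
Specimen A: with 2 growth lines per year, 352 / 2 = 176 years.
A: Mean rate = 75.7 mm / 176 years ≈ 0.430 mm per year.
B spans 88.4 / 0.430 = 205.58 years; at 2 growth lines per year that is 205.58 × 2 ≈ 411 growth lines.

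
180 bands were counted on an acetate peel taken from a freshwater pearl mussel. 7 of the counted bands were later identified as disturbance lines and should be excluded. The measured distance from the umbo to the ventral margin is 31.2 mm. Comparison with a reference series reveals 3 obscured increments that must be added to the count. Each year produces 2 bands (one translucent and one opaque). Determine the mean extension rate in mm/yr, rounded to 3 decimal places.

After corrections the count is 180 − 7 + 3 = 176 bands.
With 2 bands per year, 176 / 2 = 88 years.
Mean rate = 31.2 mm / 88 years ≈ 0.355 mm/yr.

0.355 mm/yr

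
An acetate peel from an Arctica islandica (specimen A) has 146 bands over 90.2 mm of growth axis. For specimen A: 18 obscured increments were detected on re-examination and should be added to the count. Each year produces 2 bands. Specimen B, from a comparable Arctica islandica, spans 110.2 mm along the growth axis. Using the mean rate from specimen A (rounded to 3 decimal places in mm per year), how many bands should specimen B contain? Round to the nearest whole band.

200 bands

Specimen A: correcting the raw count gives 146 + 18 = 164 true bands.
Specimen A: dividing by 2 bands per year: 164 / 2 = 82 years.
A: Extension rate ≈ 90.2 / 82 = 1.100 mm/year.
Specimen B: 110.2 mm / 1.100 mm per year = 100.18 years; at 2 bands per year that is 100.18 × 2 ≈ 200 bands.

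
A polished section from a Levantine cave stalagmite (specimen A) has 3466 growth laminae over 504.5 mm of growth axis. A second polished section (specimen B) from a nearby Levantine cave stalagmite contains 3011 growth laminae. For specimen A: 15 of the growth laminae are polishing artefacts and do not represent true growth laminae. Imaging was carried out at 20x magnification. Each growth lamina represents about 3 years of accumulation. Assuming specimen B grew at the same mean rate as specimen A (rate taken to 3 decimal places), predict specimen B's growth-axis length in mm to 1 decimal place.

442.6 mm

Specimen A: true growth lamina count = 3466 − 15 = 3451.
Specimen A: multiplying by 3 years per growth lamina: 3451 × 3 = 10353 years.
A: Mean rate = 504.5 mm / 10353 years ≈ 0.049 mm/yr.
Specimen B: multiplying by 3 years per growth lamina: 3011 × 3 = 9033 years. Length of B = 0.049 × 9033 = 442.6 mm.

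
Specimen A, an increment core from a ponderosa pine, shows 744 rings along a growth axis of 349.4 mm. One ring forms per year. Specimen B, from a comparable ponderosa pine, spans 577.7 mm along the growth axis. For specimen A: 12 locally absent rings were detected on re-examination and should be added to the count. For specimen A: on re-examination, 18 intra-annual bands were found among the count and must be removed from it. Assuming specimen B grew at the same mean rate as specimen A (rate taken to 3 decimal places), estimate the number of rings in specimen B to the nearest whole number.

Specimen A: after corrections the count is 744 − 18 + 12 = 738 rings.
A: Mean rate = 349.4 mm / 738 years ≈ 0.473 mm/year.
Specimen B: 577.7 mm / 0.473 mm per year = 1221.35 years ≈ 1221 rings.

1221 rings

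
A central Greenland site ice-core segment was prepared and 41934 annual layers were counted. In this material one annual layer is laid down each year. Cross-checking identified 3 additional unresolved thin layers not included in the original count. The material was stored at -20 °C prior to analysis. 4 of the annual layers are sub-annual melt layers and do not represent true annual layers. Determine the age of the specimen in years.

True annual layer count = 41934 − 4 + 3 = 41933.
At one annual layer per year, that is 41933 years.

41933 years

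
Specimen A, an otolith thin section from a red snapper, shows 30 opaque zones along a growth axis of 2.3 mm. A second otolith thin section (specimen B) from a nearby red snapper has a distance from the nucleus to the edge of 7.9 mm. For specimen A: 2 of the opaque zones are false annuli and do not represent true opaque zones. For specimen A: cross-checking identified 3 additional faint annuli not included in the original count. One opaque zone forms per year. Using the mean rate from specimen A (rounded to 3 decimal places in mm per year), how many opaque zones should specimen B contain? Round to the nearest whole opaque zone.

107 opaque zones

Specimen A: adjusted count: 30 − 2 + 3 = 31 opaque zones.
A: Mean rate = 2.3 mm / 31 years ≈ 0.074 mm per year.
B spans 7.9 / 0.074 = 106.76 years ≈ 107 opaque zones.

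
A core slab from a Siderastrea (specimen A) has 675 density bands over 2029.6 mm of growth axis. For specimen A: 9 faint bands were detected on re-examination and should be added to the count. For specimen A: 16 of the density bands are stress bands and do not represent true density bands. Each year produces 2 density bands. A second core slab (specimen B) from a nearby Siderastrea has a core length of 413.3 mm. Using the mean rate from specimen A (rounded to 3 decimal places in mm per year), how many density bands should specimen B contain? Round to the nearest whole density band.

136 density bands

Specimen A: adjusted count: 675 − 16 + 9 = 668 density bands.
Specimen A: dividing by 2 density bands per year: 668 / 2 = 334 years.
A: 2029.6 mm over 334 years gives 2029.6 / 334 ≈ 6.077 mm/yr.
B spans 413.3 / 6.077 = 68.01 years; at 2 density bands per year that is 68.01 × 2 ≈ 136 density bands.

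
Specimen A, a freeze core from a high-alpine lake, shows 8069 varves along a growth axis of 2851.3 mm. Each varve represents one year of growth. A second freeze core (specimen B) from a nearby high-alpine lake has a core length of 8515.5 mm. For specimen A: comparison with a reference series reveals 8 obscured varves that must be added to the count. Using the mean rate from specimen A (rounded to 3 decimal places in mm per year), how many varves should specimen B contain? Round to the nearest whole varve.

24123 varves

Specimen A: adjusted count: 8069 + 8 = 8077 varves.
A: Mean rate = 2851.3 mm / 8077 years ≈ 0.353 mm/yr.
Specimen B: 8515.5 mm / 0.353 mm per year = 24123.23 years ≈ 24123 varves.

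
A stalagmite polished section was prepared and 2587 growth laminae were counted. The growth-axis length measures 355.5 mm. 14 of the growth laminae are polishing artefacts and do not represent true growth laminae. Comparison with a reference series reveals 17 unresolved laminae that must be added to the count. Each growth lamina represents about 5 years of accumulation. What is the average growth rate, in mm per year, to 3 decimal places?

True growth lamina count = 2587 − 14 + 17 = 2590.
2590 growth laminae at 5 years each span 2590 × 5 = 12950 years.
Extension rate ≈ 355.5 / 12950 = 0.027 mm per year.

0.027 mm per year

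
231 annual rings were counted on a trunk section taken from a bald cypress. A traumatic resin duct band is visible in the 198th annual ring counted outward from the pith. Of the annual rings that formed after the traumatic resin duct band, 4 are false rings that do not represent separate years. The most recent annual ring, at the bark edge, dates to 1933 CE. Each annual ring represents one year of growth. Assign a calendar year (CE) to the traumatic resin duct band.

The traumatic resin duct band sits at annual ring 198 from the pith, so 231 − 198 = 33 annual rings formed after it.
33 − 4 false = 29 true annual rings after the traumatic resin duct band.
The annual ring at the bark edge is 1933 CE, so the traumatic resin duct band dates to 1933 − 29 = 1904 CE.

1904 CE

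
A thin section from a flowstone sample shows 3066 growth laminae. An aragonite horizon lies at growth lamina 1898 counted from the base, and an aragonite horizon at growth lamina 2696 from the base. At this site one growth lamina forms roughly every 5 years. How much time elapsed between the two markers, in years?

The two markers are separated by 2696 − 1898 = 798 growth laminae.
At 5 years per growth lamina, 798 × 5 = 3990 years.

3990 years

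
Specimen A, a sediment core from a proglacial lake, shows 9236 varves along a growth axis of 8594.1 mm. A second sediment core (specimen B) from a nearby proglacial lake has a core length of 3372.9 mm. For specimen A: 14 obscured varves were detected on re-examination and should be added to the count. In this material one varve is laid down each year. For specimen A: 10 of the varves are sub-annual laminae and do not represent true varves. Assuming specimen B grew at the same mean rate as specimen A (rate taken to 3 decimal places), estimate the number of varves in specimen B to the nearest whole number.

Specimen A: adjusted count: 9236 − 10 + 14 = 9240 varves.
A: Extension rate ≈ 8594.1 / 9240 = 0.930 mm/year.
For B, 3372.9 / 0.930 = 3626.77 years ≈ 3627 varves.

3627 varves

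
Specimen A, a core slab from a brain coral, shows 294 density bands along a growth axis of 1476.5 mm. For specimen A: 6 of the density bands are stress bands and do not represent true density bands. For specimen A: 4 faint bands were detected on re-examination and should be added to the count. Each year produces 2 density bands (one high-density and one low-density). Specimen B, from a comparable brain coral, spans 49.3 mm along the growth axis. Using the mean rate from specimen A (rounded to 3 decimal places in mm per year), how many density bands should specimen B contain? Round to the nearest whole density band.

Specimen A: correcting the raw count gives 294 − 6 + 4 = 292 true density bands.
Specimen A: with 2 density bands per year, 292 / 2 = 146 years.
A: Mean rate = 1476.5 mm / 146 years ≈ 10.113 mm/year.
For B, 49.3 / 10.113 = 4.87 years; at 2 density bands per year that is 4.87 × 2 ≈ 10 density bands.

10 density bands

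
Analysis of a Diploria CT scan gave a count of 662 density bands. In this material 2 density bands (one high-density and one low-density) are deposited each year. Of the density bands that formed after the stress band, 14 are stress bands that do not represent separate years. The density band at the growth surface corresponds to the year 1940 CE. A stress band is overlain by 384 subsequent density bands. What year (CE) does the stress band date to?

384 density bands formed after the stress band.
Removing the 14 false density bands leaves 384 − 14 = 370 true density bands beyond the stress band.
370 density bands at 2 per year is 370 / 2 = 185 years.
The density band at the growth surface is 1940 CE, so the stress band dates to 1940 − 185 = 1755 CE.

1755 CE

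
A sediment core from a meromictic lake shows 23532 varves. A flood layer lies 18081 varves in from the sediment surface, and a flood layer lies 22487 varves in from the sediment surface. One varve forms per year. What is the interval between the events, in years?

4406 years

Separation: 22487 − 18081 = 4406 varves.
That is 4406 years at one varve per year.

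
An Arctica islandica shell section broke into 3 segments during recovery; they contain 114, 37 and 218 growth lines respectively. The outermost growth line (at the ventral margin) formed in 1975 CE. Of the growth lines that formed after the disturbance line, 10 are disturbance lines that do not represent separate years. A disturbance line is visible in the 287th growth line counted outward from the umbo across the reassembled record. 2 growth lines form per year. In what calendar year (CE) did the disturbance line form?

Total growth lines = 114 + 37 + 218 = 369.
369 − 287 = 82 growth lines lie beyond the disturbance line toward the ventral margin.
Excluding 10 false growth lines: 82 − 10 = 72.
72 growth lines at 2 per year is 72 / 2 = 36 years.
Counting back 36 years from 1975 CE places the disturbance line in 1975 − 36 = 1939 CE.

1939 CE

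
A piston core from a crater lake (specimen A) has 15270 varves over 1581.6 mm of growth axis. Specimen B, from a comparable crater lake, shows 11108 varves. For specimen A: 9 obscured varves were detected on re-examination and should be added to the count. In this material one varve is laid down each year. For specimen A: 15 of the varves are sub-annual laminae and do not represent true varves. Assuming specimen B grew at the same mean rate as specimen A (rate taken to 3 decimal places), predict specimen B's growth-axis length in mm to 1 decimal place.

1155.2 mm

Specimen A: correcting the raw count gives 15270 − 15 + 9 = 15264 true varves.
A: Extension rate ≈ 1581.6 / 15264 = 0.104 mm per year.
For B, 0.104 mm/year × 11108 years = 1155.2 mm.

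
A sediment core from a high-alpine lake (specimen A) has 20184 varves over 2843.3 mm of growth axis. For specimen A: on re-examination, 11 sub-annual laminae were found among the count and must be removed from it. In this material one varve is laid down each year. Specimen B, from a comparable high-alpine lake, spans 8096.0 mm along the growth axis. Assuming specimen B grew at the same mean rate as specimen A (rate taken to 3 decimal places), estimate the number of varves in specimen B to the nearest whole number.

Specimen A: correcting the raw count gives 20184 − 11 = 20173 true varves.
A: 2843.3 mm over 20173 years gives 2843.3 / 20173 ≈ 0.141 mm per year.
For B, 8096.0 / 0.141 = 57418.44 years ≈ 57418 varves.

57418 varves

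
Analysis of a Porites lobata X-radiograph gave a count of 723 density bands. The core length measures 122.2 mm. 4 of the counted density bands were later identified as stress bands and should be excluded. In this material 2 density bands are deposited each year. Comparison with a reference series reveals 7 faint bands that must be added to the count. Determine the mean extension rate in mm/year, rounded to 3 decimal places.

0.337 mm/year

Adjusted count: 723 − 4 + 7 = 726 density bands.
Dividing by 2 density bands per year: 726 / 2 = 363 years.
Mean rate = 122.2 mm / 363 years ≈ 0.337 mm/year.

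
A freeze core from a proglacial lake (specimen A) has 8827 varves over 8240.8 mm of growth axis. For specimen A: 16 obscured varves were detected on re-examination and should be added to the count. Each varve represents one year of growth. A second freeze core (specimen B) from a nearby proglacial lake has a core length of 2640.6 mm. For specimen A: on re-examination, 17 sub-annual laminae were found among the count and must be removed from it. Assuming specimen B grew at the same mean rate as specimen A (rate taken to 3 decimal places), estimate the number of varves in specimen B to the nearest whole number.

Specimen A: adjusted count: 8827 − 17 + 16 = 8826 varves.
A: 8240.8 mm over 8826 years gives 8240.8 / 8826 ≈ 0.934 mm/yr.
B spans 2640.6 / 0.934 = 2827.19 years ≈ 2827 varves.

2827 varves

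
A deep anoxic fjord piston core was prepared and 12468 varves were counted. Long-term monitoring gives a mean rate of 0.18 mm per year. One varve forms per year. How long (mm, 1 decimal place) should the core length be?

12468 years of growth are recorded.
Length ≈ 0.18 × 12468 = 2244.2 mm.

2244.2 mm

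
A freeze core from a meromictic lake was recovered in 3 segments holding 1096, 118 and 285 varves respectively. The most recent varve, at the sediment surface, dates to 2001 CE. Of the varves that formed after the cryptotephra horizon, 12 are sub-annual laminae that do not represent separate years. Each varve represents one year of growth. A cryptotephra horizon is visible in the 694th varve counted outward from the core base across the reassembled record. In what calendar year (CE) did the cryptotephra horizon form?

1208 CE

Total varves = 1096 + 118 + 285 = 1499.
The cryptotephra horizon sits at varve 694 from the core base, so 1499 − 694 = 805 varves formed after it.
Excluding 12 false varves: 805 − 12 = 793.
Counting back 793 years from 2001 CE places the cryptotephra horizon in 2001 − 793 = 1208 CE.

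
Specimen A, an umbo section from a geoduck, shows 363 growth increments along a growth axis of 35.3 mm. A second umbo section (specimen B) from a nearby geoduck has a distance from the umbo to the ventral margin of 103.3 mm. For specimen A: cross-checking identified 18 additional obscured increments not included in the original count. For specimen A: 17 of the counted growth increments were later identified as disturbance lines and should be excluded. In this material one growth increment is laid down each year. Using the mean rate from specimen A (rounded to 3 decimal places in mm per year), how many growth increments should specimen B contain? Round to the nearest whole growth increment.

1065 growth increments

Specimen A: true growth increment count = 363 − 17 + 18 = 364.
A: Mean rate = 35.3 mm / 364 years ≈ 0.097 mm per year.
Specimen B: 103.3 mm / 0.097 mm per year = 1064.95 years ≈ 1065 growth increments.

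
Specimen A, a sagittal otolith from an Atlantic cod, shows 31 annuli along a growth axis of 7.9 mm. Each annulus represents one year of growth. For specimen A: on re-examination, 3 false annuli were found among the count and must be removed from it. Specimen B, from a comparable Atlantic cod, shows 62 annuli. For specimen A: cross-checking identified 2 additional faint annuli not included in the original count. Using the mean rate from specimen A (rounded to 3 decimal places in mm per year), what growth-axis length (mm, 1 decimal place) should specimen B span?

16.3 mm

Specimen A: adjusted count: 31 − 3 + 2 = 30 annuli.
A: 7.9 mm over 30 years gives 7.9 / 30 ≈ 0.263 mm per year.
For B, 0.263 mm/year × 62 years = 16.3 mm.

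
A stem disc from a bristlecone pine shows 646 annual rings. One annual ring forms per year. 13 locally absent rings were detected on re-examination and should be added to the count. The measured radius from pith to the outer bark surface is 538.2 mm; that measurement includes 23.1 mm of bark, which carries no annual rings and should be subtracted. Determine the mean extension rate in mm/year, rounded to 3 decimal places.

0.782 mm/year

Adjusted count: 646 + 13 = 659 annual rings.
Removing the 23.1 mm offcut leaves 538.2 − 23.1 = 515.1 mm.
515.1 mm over 659 years gives 515.1 / 659 ≈ 0.782 mm/year.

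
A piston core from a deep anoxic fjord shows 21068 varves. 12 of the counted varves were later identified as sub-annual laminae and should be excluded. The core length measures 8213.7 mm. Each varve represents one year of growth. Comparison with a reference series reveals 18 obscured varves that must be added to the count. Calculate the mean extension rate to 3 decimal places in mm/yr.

0.390 mm/yr

Correcting the raw count gives 21068 − 12 + 18 = 21074 true varves.
Extension rate ≈ 8213.7 / 21074 = 0.390 mm/yr.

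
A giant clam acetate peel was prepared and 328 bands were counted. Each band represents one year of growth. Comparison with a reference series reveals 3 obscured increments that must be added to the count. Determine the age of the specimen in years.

331 years

Correcting the raw count gives 328 + 3 = 331 true bands.
With a one-to-one band periodicity this is 331 years.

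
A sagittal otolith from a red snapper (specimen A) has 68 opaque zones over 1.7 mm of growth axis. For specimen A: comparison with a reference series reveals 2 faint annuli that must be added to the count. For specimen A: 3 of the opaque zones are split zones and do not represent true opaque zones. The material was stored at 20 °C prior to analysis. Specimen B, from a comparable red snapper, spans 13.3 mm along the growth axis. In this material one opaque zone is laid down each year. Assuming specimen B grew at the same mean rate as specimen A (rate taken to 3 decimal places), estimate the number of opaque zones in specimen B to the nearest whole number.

532 opaque zones

Specimen A: true opaque zone count = 68 − 3 + 2 = 67.
A: Mean rate = 1.7 mm / 67 years ≈ 0.025 mm/yr.
B spans 13.3 / 0.025 = 532.00 years ≈ 532 opaque zones.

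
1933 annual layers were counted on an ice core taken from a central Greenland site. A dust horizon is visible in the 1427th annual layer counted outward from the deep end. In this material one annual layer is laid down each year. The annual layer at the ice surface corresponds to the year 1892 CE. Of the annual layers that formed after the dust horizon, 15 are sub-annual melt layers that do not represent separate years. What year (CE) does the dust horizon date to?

The dust horizon sits at annual layer 1427 from the deep end, so 1933 − 1427 = 506 annual layers formed after it.
Removing the 15 false annual layers leaves 506 − 15 = 491 true annual layers beyond the dust horizon.
1892 − 491 = 1401 CE.

1401 CE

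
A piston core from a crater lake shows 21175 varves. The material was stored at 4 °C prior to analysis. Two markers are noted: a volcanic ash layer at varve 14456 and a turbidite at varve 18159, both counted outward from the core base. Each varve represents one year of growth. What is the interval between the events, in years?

Separation: 18159 − 14456 = 3703 varves.
That is 3703 years at one varve per year.

3703 years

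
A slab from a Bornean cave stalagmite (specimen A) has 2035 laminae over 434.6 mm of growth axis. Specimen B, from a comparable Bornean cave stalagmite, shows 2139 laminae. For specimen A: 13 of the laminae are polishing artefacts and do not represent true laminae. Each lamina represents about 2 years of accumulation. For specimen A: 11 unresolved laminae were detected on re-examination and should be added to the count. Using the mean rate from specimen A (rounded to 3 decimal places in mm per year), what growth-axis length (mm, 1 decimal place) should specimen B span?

Specimen A: true lamina count = 2035 − 13 + 11 = 2033.
Specimen A: at 2 years per lamina, 2033 × 2 = 4066 years.
A: Extension rate ≈ 434.6 / 4066 = 0.107 mm per year.
Specimen B: 2139 laminae at 2 years each span 2139 × 2 = 4278 years. B's length ≈ 0.107 × 4278 = 457.7 mm.

457.7 mm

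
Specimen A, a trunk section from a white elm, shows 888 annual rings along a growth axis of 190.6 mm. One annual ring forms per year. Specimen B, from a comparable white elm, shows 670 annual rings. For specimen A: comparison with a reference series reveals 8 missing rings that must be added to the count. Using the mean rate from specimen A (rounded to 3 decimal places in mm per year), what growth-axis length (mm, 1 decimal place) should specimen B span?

Specimen A: correcting the raw count gives 888 + 8 = 896 true annual rings.
A: 190.6 mm over 896 years gives 190.6 / 896 ≈ 0.213 mm/year.
For B, 0.213 mm/year × 670 years = 142.7 mm.

142.7 mm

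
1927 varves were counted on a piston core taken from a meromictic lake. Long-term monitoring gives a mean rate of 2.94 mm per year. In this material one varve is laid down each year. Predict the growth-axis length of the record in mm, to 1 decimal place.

5665.4 mm

The record spans 1927 years at 2.94 mm per year.
Predicted length = 2.94 mm/year × 1927 years = 5665.4 mm.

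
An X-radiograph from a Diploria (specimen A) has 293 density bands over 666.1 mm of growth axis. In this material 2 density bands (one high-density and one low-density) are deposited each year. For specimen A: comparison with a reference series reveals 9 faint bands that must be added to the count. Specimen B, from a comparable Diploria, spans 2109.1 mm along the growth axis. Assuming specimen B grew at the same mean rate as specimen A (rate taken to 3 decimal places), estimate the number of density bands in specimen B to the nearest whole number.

Specimen A: adjusted count: 293 + 9 = 302 density bands.
Specimen A: dividing by 2 density bands per year: 302 / 2 = 151 years.
A: Extension rate ≈ 666.1 / 151 = 4.411 mm/yr.
B spans 2109.1 / 4.411 = 478.15 years; at 2 density bands per year that is 478.15 × 2 ≈ 956 density bands.

956 density bands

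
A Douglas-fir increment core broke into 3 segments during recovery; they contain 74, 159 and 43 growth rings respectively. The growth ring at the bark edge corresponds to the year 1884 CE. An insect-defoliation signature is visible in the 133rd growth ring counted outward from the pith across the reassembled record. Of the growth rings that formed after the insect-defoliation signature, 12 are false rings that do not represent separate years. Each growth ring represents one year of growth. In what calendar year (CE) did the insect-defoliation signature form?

1753 CE

Total growth rings = 74 + 159 + 43 = 276.
The insect-defoliation signature sits at growth ring 133 from the pith, so 276 − 133 = 143 growth rings formed after it.
143 − 12 false = 131 true growth rings after the insect-defoliation signature.
Counting back 131 years from 1884 CE places the insect-defoliation signature in 1884 − 131 = 1753 CE.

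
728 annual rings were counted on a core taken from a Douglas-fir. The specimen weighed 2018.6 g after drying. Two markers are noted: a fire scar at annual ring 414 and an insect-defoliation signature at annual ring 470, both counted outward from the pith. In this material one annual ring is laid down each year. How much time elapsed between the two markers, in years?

56 years

470 − 414 = 56 annual rings lie between the two events.
That is 56 years at one annual ring per year.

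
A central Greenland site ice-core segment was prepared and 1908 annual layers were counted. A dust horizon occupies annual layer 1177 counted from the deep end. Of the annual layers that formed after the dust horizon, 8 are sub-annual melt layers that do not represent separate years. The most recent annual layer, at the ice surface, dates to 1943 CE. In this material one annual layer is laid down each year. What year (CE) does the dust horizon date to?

Between annual layer 1177 and the ice surface there are 1908 − 1177 = 731 annual layers.
Excluding 8 false annual layers: 731 − 8 = 723.
1943 − 723 = 1220 CE.

1220 CE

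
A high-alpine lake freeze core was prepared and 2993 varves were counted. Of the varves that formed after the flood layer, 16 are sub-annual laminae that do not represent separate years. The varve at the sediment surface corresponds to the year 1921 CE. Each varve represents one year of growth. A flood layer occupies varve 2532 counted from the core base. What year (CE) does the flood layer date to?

1476 CE

Between varve 2532 and the sediment surface there are 2993 − 2532 = 461 varves.
Removing the 16 false varves leaves 461 − 16 = 445 true varves beyond the flood layer.
The varve at the sediment surface is 1921 CE, so the flood layer dates to 1921 − 445 = 1476 CE.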